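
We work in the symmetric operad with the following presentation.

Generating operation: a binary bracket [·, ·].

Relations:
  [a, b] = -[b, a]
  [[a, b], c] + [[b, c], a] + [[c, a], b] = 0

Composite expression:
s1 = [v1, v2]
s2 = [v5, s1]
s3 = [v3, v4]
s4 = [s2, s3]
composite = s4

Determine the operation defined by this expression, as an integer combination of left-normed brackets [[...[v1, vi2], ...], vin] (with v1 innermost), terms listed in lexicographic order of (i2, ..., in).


-[[[[v1, v2], v5], v3], v4] + [[[[v1, v2], v5], v4], v3]

Expand each bracket as ab - ba; the v1-initial words give the coefficients.
Composite bracket: [[v5, [v1, v2]], [v3, v4]]
Under [a, b] = ab - ba we get 16 signed associative words (2^4 = 16).
Only words starting with v1 matter:
  sign of v1v2v5v3v4 is -1, so it contributes -[[[[v1, v2], v5], v3], v4]
  sign of v1v2v5v4v3 is +1, so it contributes +[[[[v1, v2], v5], v4], v3]


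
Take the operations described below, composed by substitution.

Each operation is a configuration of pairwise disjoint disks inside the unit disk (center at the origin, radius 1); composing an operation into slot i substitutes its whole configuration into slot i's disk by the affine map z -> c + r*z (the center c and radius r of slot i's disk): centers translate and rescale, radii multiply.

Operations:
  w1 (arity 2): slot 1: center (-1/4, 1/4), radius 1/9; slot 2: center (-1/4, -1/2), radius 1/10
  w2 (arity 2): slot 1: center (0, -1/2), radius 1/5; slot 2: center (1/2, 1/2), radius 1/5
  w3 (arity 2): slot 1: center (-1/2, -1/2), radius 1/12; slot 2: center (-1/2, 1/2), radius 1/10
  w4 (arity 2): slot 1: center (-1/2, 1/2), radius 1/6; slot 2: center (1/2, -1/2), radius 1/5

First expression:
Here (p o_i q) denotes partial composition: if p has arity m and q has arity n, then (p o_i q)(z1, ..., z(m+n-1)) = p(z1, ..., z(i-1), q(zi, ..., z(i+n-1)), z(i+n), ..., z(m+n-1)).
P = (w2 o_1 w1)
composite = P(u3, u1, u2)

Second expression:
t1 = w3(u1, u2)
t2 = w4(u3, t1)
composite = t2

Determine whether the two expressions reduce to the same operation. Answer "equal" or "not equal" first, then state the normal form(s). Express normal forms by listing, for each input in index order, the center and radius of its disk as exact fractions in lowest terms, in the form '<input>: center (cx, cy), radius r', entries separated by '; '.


not equal; first: u1: center (-1/20, -3/5), radius 1/50; u2: center (1/2, 1/2), radius 1/5; u3: center (-1/20, -9/20), radius 1/45; second: u1: center (2/5, -3/5), radius 1/60; u2: center (2/5, -2/5), radius 1/50; u3: center (-1/2, 1/2), radius 1/6

The first composite normalizes to u1: center (-1/20, -3/5), radius 1/50; u2: center (1/2, 1/2), radius 1/5; u3: center (-1/20, -9/20), radius 1/45
The second composite normalizes to u1: center (2/5, -3/5), radius 1/60; u2: center (2/5, -2/5), radius 1/50; u3: center (-1/2, 1/2), radius 1/6
No match — not equal.


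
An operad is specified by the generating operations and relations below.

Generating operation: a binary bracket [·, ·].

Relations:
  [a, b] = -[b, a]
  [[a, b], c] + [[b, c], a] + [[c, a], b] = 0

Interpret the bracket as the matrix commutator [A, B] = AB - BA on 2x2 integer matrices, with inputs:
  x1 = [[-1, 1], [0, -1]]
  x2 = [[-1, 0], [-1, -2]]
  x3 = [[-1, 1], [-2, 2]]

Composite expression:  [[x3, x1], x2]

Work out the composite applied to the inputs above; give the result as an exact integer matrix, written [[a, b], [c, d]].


[[3, 3], [4, -3]]

[x3, x1] = [[2, -3], [0, -2]]
[[x3, x1], x2] = [[3, 3], [4, -3]]


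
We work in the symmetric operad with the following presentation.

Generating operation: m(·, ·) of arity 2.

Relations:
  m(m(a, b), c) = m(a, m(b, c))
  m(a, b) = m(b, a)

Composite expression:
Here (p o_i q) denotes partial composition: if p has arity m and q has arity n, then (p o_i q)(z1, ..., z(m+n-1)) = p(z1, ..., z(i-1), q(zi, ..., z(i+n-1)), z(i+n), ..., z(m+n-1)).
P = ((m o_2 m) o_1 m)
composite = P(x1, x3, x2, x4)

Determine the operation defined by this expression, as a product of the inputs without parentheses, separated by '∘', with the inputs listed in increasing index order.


x1 ∘ x2 ∘ x3 ∘ x4

Both nesting and order wash out for m; what remains is which x's occur.
m(x1, x3) reduces to x1 ∘ x3
m(x2, x4) reduces to x2 ∘ x4
m(m(x1, x3), m(x2, x4)) reduces to x1 ∘ x3 ∘ x2 ∘ x4
rearranged into index order: x1 ∘ x2 ∘ x3 ∘ x4


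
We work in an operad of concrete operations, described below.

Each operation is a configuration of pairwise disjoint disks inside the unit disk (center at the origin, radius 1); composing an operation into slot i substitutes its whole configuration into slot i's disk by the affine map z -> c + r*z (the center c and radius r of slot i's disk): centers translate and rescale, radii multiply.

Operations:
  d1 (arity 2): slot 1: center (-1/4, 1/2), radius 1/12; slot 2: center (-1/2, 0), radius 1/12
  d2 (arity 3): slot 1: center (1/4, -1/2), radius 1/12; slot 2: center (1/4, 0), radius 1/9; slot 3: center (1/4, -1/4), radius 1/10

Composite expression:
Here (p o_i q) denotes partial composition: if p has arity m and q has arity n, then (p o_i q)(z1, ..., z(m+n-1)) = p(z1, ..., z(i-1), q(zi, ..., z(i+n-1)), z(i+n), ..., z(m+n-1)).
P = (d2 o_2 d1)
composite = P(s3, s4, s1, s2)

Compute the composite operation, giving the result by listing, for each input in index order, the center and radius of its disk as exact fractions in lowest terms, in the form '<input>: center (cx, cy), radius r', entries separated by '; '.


Affine substitution under d2: radii multiply and s-centers shift.
tracing s3 down its 1-map path: center (1/4, -1/2), radius 1/12
tracing s4 down its 2-map path: center (2/9, 1/18), radius 1/108
tracing s1 down its 2-map path: center (7/36, 0), radius 1/108
tracing s2 down its 1-map path: center (1/4, -1/4), radius 1/10

s1: center (7/36, 0), radius 1/108; s2: center (1/4, -1/4), radius 1/10; s3: center (1/4, -1/2), radius 1/12; s4: center (2/9, 1/18), radius 1/108


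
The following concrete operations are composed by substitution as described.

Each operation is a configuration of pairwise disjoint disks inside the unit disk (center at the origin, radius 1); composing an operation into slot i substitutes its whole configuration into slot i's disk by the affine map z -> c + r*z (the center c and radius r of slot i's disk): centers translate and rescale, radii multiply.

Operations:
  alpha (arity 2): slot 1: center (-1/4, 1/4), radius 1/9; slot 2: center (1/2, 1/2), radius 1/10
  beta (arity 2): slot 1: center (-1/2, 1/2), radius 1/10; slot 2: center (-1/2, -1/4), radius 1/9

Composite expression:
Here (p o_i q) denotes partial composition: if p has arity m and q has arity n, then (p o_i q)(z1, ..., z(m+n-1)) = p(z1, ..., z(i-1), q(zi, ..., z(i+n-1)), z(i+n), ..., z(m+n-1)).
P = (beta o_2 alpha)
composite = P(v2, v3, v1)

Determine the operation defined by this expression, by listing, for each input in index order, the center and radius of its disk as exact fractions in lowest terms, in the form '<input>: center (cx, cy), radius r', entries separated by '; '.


v1: center (-4/9, -7/36), radius 1/90; v2: center (-1/2, 1/2), radius 1/10; v3: center (-19/36, -2/9), radius 1/81

Only the slot chain above each v matters under beta; compose those maps.
input v2: applying the 1 nested substitution gives center (-1/2, 1/2), radius 1/10
input v3: applying the 2 nested substitutions gives center (-19/36, -2/9), radius 1/81
input v1: applying the 2 nested substitutions gives center (-4/9, -7/36), radius 1/90


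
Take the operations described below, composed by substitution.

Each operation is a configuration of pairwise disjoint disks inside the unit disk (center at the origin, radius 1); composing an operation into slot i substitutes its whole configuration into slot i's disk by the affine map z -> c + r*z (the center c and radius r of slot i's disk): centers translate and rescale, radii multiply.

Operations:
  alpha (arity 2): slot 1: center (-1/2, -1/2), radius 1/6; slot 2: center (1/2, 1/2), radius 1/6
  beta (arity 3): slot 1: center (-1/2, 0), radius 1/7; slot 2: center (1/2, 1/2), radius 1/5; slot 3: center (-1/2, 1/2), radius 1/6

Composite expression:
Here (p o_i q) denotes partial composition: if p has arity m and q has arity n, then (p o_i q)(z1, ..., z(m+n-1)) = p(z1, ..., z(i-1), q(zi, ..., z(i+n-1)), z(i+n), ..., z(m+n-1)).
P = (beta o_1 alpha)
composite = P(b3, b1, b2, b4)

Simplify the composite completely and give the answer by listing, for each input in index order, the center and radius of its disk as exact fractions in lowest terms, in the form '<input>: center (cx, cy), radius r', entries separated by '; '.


Only the slot chain above each b matters under beta; compose those maps.
input b3: applying the 2 nested substitutions gives center (-4/7, -1/14), radius 1/42
input b1: applying the 2 nested substitutions gives center (-3/7, 1/14), radius 1/42
input b2: applying the 1 nested substitution gives center (1/2, 1/2), radius 1/5
input b4: applying the 1 nested substitution gives center (-1/2, 1/2), radius 1/6

b1: center (-3/7, 1/14), radius 1/42; b2: center (1/2, 1/2), radius 1/5; b3: center (-4/7, -1/14), radius 1/42; b4: center (-1/2, 1/2), radius 1/6


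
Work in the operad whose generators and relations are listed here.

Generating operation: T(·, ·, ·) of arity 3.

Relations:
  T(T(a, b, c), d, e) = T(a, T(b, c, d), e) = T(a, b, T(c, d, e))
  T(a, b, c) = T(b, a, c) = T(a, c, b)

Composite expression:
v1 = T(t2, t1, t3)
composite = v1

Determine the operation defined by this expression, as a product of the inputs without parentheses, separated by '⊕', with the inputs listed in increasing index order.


Any arrangement under T is one operation, so sort the t-inputs.
T(t2, t1, t3) spells out as t2 ⊕ t1 ⊕ t3
sorting the factors by input index: t1 ⊕ t2 ⊕ t3

t1 ⊕ t2 ⊕ t3


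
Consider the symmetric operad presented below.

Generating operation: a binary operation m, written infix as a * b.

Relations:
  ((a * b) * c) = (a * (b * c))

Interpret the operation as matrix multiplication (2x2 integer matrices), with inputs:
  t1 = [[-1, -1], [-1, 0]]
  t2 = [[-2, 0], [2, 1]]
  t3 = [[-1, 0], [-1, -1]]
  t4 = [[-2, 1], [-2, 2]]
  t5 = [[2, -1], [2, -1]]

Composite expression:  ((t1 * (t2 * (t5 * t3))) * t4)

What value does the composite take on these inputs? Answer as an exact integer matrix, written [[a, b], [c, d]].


[[0, -1], [0, 2]]

(t5 * t3) = [[-1, 1], [-1, 1]]
(t2 * (t5 * t3)) = [[2, -2], [-3, 3]]
(t1 * (t2 * (t5 * t3))) = [[1, -1], [-2, 2]]
((t1 * (t2 * (t5 * t3))) * t4) = [[0, -1], [0, 2]]


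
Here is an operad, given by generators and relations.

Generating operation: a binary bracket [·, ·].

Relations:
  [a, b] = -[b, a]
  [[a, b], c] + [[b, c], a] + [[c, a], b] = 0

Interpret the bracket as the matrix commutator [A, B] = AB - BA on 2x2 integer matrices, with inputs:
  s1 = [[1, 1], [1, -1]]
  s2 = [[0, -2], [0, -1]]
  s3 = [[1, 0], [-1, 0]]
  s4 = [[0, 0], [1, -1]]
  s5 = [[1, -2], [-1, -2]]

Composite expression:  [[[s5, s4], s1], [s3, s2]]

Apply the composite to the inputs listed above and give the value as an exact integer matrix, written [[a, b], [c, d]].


[[0, -56], [28, 0]]

[s5, s4] = [[-2, 2], [-4, 2]]
[[s5, s4], s1] = [[6, -8], [-4, -6]]
[s3, s2] = [[-2, -2], [-1, 2]]
[[[s5, s4], s1], [s3, s2]] = [[0, -56], [28, 0]]


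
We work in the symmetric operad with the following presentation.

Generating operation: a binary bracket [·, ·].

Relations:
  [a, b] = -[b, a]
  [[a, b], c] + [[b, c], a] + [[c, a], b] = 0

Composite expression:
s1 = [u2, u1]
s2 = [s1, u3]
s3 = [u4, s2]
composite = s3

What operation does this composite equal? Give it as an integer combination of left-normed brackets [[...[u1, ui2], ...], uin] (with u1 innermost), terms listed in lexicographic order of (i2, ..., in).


Antisymmetry and Jacobi reduce to u1-anchored left-normed brackets.
Composite bracket: [u4, [[u2, u1], u3]]
Applying ab - ba throughout gives 8 signed words (2^3 = 8).
Collect the words opening with u1:
  u1u2u3u4 (sign +1) contributes +[[[u1, u2], u3], u4]

[[[u1, u2], u3], u4]


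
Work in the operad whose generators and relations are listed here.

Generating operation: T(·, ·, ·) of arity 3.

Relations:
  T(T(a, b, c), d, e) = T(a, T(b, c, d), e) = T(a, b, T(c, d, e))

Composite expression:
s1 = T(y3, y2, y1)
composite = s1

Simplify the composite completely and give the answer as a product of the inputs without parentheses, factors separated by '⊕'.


Key point: T is associative — brackets drop, the y-order remains.
T(y3, y2, y1) spells out as y3 ⊕ y2 ⊕ y1

y3 ⊕ y2 ⊕ y1


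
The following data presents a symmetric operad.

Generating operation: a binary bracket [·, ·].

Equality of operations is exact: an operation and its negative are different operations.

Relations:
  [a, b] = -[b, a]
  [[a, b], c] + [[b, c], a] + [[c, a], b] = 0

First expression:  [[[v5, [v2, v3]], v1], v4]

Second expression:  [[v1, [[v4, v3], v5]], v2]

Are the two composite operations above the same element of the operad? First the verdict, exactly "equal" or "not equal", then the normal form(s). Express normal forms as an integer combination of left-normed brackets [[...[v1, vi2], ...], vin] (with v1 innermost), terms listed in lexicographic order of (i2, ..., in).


not equal: they reduce to [[[[v1, v2], v3], v5], v4] - [[[[v1, v3], v2], v5], v4] - [[[[v1, v5], v2], v3], v4] + [[[[v1, v5], v3], v2], v4] and -[[[[v1, v3], v4], v5], v2] + [[[[v1, v4], v3], v5], v2] + [[[[v1, v5], v3], v4], v2] - [[[[v1, v5], v4], v3], v2]

The first expression, normalized: [[[[v1, v2], v3], v5], v4] - [[[[v1, v3], v2], v5], v4] - [[[[v1, v5], v2], v3], v4] + [[[[v1, v5], v3], v2], v4]
The second expression, normalized: -[[[[v1, v3], v4], v5], v2] + [[[[v1, v4], v3], v5], v2] + [[[[v1, v5], v3], v4], v2] - [[[[v1, v5], v4], v3], v2]
Distinct normal forms: not equal.


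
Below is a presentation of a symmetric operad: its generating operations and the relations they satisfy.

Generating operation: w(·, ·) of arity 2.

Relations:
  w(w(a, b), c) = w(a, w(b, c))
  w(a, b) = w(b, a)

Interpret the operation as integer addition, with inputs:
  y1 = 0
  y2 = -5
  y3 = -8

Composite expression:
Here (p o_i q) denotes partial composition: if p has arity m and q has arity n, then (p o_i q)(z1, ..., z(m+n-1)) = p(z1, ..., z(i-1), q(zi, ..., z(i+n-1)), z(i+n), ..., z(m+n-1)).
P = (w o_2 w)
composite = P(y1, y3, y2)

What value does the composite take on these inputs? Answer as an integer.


-13


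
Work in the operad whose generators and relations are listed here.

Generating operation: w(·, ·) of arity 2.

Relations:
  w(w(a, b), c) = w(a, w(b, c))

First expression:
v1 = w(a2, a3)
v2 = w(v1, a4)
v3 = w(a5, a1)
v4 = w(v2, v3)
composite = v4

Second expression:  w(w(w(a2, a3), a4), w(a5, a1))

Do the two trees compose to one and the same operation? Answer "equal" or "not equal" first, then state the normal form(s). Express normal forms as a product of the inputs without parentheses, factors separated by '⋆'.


Normal form of the first expression: a2 ⋆ a3 ⋆ a4 ⋆ a5 ⋆ a1
Normal form of the second expression: a2 ⋆ a3 ⋆ a4 ⋆ a5 ⋆ a1
The normal forms match — equal.

equal: each reduces to a2 ⋆ a3 ⋆ a4 ⋆ a5 ⋆ a1


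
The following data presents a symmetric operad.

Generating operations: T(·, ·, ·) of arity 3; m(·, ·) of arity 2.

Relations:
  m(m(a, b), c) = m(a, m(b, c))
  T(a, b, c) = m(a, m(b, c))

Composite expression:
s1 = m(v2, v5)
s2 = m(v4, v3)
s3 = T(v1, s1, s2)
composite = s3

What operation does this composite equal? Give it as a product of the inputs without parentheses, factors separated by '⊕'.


v1 ⊕ v2 ⊕ v5 ⊕ v4 ⊕ v3

Key point: T is associative — brackets drop, the v-order remains.
m(v2, v5) spells out as v2 ⊕ v5
m(v4, v3) spells out as v4 ⊕ v3
T(v1, m(v2, v5), m(v4, v3)) spells out as v1 ⊕ v2 ⊕ v5 ⊕ v4 ⊕ v3


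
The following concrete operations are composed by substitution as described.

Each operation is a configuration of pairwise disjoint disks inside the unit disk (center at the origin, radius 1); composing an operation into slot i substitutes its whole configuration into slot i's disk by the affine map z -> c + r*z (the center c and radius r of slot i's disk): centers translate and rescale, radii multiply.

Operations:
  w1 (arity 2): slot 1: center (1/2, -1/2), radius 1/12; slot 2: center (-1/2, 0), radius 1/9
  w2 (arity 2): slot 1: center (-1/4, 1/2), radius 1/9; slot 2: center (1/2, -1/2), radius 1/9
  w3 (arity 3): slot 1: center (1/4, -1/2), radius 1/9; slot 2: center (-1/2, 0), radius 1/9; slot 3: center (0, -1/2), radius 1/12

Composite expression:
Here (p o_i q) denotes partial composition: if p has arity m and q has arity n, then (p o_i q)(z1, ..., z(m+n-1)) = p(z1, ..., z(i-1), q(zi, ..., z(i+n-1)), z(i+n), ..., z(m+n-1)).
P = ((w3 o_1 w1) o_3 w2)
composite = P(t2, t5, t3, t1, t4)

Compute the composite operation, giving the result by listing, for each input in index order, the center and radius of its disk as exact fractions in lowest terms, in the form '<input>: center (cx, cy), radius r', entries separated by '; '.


Follow each t-input down from w3: c' goes to c + r*c', radius to r*r'.
t2: after 2 affine steps, its disk has center (11/36, -5/9), radius 1/108
t5: after 2 affine steps, its disk has center (7/36, -1/2), radius 1/81
t3: after 2 affine steps, its disk has center (-19/36, 1/18), radius 1/81
t1: after 2 affine steps, its disk has center (-4/9, -1/18), radius 1/81
t4: after 1 affine step, its disk has center (0, -1/2), radius 1/12

t1: center (-4/9, -1/18), radius 1/81; t2: center (11/36, -5/9), radius 1/108; t3: center (-19/36, 1/18), radius 1/81; t4: center (0, -1/2), radius 1/12; t5: center (7/36, -1/2), radius 1/81


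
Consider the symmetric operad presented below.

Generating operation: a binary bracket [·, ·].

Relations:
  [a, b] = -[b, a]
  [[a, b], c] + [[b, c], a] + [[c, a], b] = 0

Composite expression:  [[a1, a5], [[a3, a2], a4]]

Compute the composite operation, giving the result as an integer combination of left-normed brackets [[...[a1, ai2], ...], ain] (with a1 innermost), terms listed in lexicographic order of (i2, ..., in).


-[[[[a1, a5], a2], a3], a4] + [[[[a1, a5], a3], a2], a4] + [[[[a1, a5], a4], a2], a3] - [[[[a1, a5], a4], a3], a2]

Left-normed coefficients sit on the a1-initial expansion words.
Composite bracket: [[a1, a5], [[a3, a2], a4]]
Full expansion: 16 signed words from ab - ba (2^4 = 16).
Keep just the words that open with a1:
  sign of a1a5a2a3a4 is -1, so it contributes -[[[[a1, a5], a2], a3], a4]
  sign of a1a5a3a2a4 is +1, so it contributes +[[[[a1, a5], a3], a2], a4]
  sign of a1a5a4a2a3 is +1, so it contributes +[[[[a1, a5], a4], a2], a3]
  sign of a1a5a4a3a2 is -1, so it contributes -[[[[a1, a5], a4], a3], a2]


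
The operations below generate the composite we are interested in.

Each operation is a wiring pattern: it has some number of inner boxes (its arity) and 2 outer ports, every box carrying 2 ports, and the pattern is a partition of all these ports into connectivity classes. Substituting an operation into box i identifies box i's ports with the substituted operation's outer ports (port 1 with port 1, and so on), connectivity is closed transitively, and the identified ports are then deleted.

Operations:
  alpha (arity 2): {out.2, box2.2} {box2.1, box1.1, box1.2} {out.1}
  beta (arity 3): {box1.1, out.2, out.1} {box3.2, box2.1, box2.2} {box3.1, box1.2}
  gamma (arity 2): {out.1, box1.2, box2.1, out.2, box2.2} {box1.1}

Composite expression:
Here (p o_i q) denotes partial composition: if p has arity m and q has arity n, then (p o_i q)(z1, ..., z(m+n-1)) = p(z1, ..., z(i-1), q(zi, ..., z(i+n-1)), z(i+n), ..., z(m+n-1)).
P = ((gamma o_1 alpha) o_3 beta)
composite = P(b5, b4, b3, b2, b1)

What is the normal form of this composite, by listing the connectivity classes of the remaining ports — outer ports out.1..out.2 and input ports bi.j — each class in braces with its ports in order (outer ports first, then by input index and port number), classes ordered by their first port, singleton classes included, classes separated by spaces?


Treat the ports identified at gamma as solder joints: merge, then drop.
the subtree at alpha composes to {out.1} {out.2, b4.2} {b4.1, b5.1, b5.2} on (b5, b4); out.j = own outer ports
the subtree at beta composes to {out.1, out.2, b3.1} {b1.1, b3.2} {b1.2, b2.1, b2.2} on (b3, b2, b1); out.j = own outer ports
the subtree at gamma composes to {out.1, out.2, b3.1, b4.2} {b1.1, b3.2} {b1.2, b2.1, b2.2} {b4.1, b5.1, b5.2} on (b5, b4, b3, b2, b1); out.j = own outer ports

{out.1, out.2, b3.1, b4.2} {b1.1, b3.2} {b1.2, b2.1, b2.2} {b4.1, b5.1, b5.2}


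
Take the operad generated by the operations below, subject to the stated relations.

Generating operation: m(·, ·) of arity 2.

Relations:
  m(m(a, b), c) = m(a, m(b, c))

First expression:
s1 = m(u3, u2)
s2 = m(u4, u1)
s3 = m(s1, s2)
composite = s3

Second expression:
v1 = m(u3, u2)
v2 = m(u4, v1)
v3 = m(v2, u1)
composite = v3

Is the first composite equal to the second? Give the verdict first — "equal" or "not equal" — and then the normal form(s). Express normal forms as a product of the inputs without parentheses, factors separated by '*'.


Normal form of the first expression: u3 * u2 * u4 * u1
Normal form of the second expression: u4 * u3 * u2 * u1
The forms do not match — not equal.

not equal — first u3 * u2 * u4 * u1, second u4 * u3 * u2 * u1


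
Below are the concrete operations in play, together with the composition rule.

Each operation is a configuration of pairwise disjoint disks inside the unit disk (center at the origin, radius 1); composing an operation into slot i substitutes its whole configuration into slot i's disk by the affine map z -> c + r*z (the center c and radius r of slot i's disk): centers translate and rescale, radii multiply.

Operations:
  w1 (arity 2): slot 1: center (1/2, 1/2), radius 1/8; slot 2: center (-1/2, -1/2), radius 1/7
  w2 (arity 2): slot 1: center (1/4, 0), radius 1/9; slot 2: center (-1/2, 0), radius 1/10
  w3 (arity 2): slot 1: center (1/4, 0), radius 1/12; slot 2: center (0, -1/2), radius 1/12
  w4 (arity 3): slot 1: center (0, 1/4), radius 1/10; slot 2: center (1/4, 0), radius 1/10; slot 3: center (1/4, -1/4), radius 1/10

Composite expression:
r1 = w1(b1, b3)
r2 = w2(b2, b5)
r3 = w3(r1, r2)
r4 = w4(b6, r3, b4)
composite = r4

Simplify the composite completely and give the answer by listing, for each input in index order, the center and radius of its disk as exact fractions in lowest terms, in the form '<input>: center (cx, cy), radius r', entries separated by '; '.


b1: center (67/240, 1/240), radius 1/960; b2: center (121/480, -1/20), radius 1/1080; b3: center (13/48, -1/240), radius 1/840; b4: center (1/4, -1/4), radius 1/10; b5: center (59/240, -1/20), radius 1/1200; b6: center (0, 1/4), radius 1/10

Affine substitution under w4: radii multiply and b-centers shift.
input b6: applying the 1 nested substitution gives center (0, 1/4), radius 1/10
input b1: applying the 3 nested substitutions gives center (67/240, 1/240), radius 1/960
input b3: applying the 3 nested substitutions gives center (13/48, -1/240), radius 1/840
input b2: applying the 3 nested substitutions gives center (121/480, -1/20), radius 1/1080
input b5: applying the 3 nested substitutions gives center (59/240, -1/20), radius 1/1200
input b4: applying the 1 nested substitution gives center (1/4, -1/4), radius 1/10


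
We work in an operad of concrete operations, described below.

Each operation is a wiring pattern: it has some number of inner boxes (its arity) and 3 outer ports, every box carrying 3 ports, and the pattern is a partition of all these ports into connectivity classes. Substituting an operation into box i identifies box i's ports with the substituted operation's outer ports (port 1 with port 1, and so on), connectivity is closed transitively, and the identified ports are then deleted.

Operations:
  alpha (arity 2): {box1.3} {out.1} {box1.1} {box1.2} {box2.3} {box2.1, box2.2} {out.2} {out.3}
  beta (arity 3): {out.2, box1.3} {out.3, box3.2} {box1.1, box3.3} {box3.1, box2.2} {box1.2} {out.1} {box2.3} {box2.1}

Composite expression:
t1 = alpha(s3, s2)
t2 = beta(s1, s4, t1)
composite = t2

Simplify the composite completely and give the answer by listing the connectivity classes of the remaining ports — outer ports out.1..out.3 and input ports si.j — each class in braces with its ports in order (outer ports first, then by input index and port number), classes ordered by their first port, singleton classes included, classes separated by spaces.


{out.1} {out.2, s1.3} {out.3} {s1.1} {s1.2} {s2.1, s2.2} {s2.3} {s3.1} {s3.2} {s3.3} {s4.1} {s4.2} {s4.3}

After gluing at beta, chains via deleted ports link the s-ports.
the subtree at alpha composes to {out.1} {out.2} {out.3} {s2.1, s2.2} {s2.3} {s3.1} {s3.2} {s3.3} on (s3, s2); out.j = own outer ports
the subtree at beta composes to {out.1} {out.2, s1.3} {out.3} {s1.1} {s1.2} {s2.1, s2.2} {s2.3} {s3.1} {s3.2} {s3.3} {s4.1} {s4.2} {s4.3} on (s1, s4, s3, s2); out.j = own outer ports


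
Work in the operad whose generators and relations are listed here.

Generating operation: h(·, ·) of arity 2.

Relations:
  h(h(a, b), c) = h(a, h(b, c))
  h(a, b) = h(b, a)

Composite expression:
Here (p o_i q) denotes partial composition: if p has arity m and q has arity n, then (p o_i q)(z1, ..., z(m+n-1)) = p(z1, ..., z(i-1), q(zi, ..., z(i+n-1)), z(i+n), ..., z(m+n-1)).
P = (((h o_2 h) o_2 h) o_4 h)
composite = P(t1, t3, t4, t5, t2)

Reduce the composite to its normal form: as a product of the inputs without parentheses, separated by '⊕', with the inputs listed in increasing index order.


t1 ⊕ t2 ⊕ t3 ⊕ t4 ⊕ t5

Shape and order are irrelevant to h; the t-input set decides.
h(t3, t4) spells out as t3 ⊕ t4
h(t5, t2) spells out as t5 ⊕ t2
h(h(t3, t4), h(t5, t2)) spells out as t3 ⊕ t4 ⊕ t5 ⊕ t2
h(t1, h(h(t3, t4), h(t5, t2))) spells out as t1 ⊕ t3 ⊕ t4 ⊕ t5 ⊕ t2
commutativity sorts the factors: t1 ⊕ t2 ⊕ t3 ⊕ t4 ⊕ t5


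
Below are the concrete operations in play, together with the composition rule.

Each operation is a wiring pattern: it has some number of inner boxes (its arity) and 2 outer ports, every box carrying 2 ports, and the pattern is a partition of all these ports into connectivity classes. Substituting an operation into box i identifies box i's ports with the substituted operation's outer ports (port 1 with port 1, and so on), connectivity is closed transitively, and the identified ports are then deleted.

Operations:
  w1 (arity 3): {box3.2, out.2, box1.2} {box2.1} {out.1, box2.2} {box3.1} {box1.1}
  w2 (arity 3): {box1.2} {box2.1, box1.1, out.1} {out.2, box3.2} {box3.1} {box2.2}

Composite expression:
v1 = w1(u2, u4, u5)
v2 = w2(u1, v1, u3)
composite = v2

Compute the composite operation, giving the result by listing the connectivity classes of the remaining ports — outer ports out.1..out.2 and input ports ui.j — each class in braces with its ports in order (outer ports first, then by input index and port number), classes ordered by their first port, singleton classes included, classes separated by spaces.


{out.1, u1.1, u4.2} {out.2, u3.2} {u1.2} {u2.1} {u2.2, u5.2} {u3.1} {u4.1} {u5.1}

Reachability decides: close wires over w2-identified ports.
through w1, on inputs (u2, u4, u5): {out.1, u4.2} {out.2, u2.2, u5.2} {u2.1} {u4.1} {u5.1} (out.j = stage outer ports)
through w2, on inputs (u1, u2, u4, u5, u3): {out.1, u1.1, u4.2} {out.2, u3.2} {u1.2} {u2.1} {u2.2, u5.2} {u3.1} {u4.1} {u5.1} (out.j = stage outer ports)


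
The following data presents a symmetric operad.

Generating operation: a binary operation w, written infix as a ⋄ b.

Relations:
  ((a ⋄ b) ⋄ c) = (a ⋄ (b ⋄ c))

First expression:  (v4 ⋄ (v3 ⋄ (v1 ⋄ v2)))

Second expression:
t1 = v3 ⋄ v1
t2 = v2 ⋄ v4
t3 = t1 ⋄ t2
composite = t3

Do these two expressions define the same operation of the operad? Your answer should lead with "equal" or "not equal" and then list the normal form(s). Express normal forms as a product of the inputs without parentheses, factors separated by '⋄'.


not equal; first: v4 ⋄ v3 ⋄ v1 ⋄ v2; second: v3 ⋄ v1 ⋄ v2 ⋄ v4


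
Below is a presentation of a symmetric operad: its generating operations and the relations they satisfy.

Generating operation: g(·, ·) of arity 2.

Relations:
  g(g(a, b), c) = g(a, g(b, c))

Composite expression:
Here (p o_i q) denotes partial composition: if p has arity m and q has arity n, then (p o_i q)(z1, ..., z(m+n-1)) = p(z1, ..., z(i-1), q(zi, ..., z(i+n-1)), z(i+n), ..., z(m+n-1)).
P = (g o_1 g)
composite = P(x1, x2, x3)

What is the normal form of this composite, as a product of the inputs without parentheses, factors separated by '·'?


All parenthesizations of g agree; list the x-inputs left to right.
g(x1, x2) spells out as x1 · x2
g(g(x1, x2), x3) spells out as x1 · x2 · x3

x1 · x2 · x3


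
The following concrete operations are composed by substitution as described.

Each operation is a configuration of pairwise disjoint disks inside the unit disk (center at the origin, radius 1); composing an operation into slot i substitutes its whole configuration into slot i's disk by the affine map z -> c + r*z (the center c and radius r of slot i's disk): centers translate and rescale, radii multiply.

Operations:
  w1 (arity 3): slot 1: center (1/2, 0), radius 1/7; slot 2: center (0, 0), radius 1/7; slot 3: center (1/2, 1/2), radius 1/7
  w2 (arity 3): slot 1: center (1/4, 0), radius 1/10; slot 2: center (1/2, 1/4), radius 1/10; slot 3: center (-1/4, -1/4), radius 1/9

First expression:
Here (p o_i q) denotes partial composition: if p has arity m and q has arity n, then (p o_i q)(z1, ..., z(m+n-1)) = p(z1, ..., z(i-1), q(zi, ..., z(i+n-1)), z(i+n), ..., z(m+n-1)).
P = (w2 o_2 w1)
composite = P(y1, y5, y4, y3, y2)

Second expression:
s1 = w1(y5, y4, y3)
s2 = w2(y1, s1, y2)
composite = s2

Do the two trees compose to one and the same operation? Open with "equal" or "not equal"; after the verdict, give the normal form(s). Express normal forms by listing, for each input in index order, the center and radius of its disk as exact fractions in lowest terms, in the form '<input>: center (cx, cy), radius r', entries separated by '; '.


equal; both compose to y1: center (1/4, 0), radius 1/10; y2: center (-1/4, -1/4), radius 1/9; y3: center (11/20, 3/10), radius 1/70; y4: center (1/2, 1/4), radius 1/70; y5: center (11/20, 1/4), radius 1/70

Normal form of the first expression: y1: center (1/4, 0), radius 1/10; y2: center (-1/4, -1/4), radius 1/9; y3: center (11/20, 3/10), radius 1/70; y4: center (1/2, 1/4), radius 1/70; y5: center (11/20, 1/4), radius 1/70
Normal form of the second expression: y1: center (1/4, 0), radius 1/10; y2: center (-1/4, -1/4), radius 1/9; y3: center (11/20, 3/10), radius 1/70; y4: center (1/2, 1/4), radius 1/70; y5: center (11/20, 1/4), radius 1/70
Identical normal forms: equal.


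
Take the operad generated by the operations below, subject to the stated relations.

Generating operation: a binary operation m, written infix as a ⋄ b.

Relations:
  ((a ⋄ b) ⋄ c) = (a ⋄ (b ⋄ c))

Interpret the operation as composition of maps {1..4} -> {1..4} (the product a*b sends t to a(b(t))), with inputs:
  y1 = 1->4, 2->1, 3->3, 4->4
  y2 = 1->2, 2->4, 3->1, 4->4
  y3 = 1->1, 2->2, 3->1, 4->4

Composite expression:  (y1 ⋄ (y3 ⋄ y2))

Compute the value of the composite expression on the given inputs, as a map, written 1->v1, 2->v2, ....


(y3 ⋄ y2) = 1->2, 2->4, 3->1, 4->4
(y1 ⋄ (y3 ⋄ y2)) = 1->1, 2->4, 3->4, 4->4

1->1, 2->4, 3->4, 4->4


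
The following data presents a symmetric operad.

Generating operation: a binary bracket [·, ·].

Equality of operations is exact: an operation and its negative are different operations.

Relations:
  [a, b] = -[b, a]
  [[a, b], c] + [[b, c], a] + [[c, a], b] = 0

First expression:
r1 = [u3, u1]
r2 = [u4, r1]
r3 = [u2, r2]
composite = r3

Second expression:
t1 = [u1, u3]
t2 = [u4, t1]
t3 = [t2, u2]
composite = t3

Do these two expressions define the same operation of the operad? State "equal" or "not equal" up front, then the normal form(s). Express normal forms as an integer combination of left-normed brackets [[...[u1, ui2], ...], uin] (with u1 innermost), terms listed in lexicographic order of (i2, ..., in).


equal: each reduces to -[[[u1, u3], u4], u2]

The first expression reduces to -[[[u1, u3], u4], u2]
The second expression reduces to -[[[u1, u3], u4], u2]
One common form — equal.


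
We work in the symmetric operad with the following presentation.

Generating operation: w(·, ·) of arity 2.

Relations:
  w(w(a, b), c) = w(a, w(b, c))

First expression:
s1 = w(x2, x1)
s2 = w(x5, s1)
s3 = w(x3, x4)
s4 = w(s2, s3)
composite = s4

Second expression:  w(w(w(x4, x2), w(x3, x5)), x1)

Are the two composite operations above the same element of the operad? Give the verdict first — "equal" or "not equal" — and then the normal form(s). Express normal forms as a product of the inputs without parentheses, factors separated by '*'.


The first composite normalizes to x5 * x2 * x1 * x3 * x4
The second composite normalizes to x4 * x2 * x3 * x5 * x1
Different reductions; not equal.

not equal — first x5 * x2 * x1 * x3 * x4, second x4 * x2 * x3 * x5 * x1


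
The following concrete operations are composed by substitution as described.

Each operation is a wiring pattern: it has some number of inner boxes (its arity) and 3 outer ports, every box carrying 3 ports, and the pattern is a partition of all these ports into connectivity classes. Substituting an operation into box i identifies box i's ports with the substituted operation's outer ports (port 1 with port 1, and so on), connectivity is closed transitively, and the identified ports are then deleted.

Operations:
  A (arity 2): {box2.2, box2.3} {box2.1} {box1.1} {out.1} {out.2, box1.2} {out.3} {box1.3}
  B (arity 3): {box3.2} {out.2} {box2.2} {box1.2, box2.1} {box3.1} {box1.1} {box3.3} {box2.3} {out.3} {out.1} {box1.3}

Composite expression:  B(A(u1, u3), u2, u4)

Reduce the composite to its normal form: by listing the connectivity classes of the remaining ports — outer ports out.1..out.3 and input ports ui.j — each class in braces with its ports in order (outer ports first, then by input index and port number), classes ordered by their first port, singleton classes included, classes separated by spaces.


{out.1} {out.2} {out.3} {u1.1} {u1.2, u2.1} {u1.3} {u2.2} {u2.3} {u3.1} {u3.2, u3.3} {u4.1} {u4.2} {u4.3}

Substituting into B glues patterns; closure does the rest.
composing A on (u1, u3), with out.j its own outer ports: {out.1} {out.2, u1.2} {out.3} {u1.1} {u1.3} {u3.1} {u3.2, u3.3}
composing B on (u1, u3, u2, u4), with out.j its own outer ports: {out.1} {out.2} {out.3} {u1.1} {u1.2, u2.1} {u1.3} {u2.2} {u2.3} {u3.1} {u3.2, u3.3} {u4.1} {u4.2} {u4.3}


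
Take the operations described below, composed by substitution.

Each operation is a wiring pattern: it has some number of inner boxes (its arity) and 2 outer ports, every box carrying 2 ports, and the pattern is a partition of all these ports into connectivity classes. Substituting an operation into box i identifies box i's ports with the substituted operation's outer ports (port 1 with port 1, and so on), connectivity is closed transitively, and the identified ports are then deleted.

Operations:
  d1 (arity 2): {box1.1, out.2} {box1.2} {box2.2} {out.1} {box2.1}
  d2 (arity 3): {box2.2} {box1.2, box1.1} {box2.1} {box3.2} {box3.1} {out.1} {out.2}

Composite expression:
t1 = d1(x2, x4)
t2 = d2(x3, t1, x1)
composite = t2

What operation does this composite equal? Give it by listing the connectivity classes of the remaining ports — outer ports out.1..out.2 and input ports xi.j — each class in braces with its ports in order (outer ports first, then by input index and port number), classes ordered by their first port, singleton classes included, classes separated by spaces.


{out.1} {out.2} {x1.1} {x1.2} {x2.1} {x2.2} {x3.1, x3.2} {x4.1} {x4.2}

Connectivity passes through glued d2-boundaries; trace each wire chain.
through d1, on inputs (x2, x4): {out.1} {out.2, x2.1} {x2.2} {x4.1} {x4.2} (out.j = stage outer ports)
through d2, on inputs (x3, x2, x4, x1): {out.1} {out.2} {x1.1} {x1.2} {x2.1} {x2.2} {x3.1, x3.2} {x4.1} {x4.2} (out.j = stage outer ports)


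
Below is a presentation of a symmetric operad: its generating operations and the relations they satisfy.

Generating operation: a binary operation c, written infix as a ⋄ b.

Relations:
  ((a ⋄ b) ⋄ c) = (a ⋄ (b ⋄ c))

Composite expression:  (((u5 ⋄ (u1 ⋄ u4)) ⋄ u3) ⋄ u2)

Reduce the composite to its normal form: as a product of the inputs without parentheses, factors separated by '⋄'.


u5 ⋄ u1 ⋄ u4 ⋄ u3 ⋄ u2

Associativity of c dissolves the nesting; only the u-input order survives.
(u1 ⋄ u4) reduces to u1 ⋄ u4
(u5 ⋄ (u1 ⋄ u4)) reduces to u5 ⋄ u1 ⋄ u4
((u5 ⋄ (u1 ⋄ u4)) ⋄ u3) reduces to u5 ⋄ u1 ⋄ u4 ⋄ u3
(((u5 ⋄ (u1 ⋄ u4)) ⋄ u3) ⋄ u2) reduces to u5 ⋄ u1 ⋄ u4 ⋄ u3 ⋄ u2


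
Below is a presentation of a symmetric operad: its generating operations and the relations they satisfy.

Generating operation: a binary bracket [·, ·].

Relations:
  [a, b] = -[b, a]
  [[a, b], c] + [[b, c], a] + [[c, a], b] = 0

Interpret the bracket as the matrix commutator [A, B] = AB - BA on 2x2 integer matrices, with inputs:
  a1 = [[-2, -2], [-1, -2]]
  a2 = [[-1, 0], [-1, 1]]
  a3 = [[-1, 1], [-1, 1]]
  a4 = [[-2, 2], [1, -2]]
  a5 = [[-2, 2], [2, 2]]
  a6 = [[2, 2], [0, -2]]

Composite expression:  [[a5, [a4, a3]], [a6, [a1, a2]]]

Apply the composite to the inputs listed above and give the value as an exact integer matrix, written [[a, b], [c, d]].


[[-448, 608], [-352, 448]]


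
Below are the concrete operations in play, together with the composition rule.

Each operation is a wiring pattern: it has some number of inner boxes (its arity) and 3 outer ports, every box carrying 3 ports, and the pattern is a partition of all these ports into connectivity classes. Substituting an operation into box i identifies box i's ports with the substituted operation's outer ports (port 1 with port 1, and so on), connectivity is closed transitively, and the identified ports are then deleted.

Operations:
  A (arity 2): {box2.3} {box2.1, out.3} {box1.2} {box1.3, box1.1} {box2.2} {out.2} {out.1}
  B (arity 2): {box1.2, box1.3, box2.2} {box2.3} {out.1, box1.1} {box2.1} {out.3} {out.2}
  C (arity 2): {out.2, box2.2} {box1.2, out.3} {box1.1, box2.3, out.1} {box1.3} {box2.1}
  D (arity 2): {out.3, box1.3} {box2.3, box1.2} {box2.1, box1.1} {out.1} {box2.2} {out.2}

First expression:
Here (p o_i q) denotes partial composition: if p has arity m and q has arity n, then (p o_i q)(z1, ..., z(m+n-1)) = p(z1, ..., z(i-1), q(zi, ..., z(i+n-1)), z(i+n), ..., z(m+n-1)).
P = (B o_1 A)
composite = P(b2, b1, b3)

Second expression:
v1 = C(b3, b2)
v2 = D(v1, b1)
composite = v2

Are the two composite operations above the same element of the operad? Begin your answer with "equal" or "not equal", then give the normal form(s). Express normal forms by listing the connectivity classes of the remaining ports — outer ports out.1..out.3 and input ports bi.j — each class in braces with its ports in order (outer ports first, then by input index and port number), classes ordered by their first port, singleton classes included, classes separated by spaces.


not equal; first: {out.1} {out.2} {out.3} {b1.1, b3.2} {b1.2} {b1.3} {b2.1, b2.3} {b2.2} {b3.1} {b3.3}; second: {out.1} {out.2} {out.3, b3.2} {b1.1, b2.3, b3.1} {b1.2} {b1.3, b2.2} {b2.1} {b3.3}

The first expression reduces to {out.1} {out.2} {out.3} {b1.1, b3.2} {b1.2} {b1.3} {b2.1, b2.3} {b2.2} {b3.1} {b3.3}
The second expression reduces to {out.1} {out.2} {out.3, b3.2} {b1.1, b2.3, b3.1} {b1.2} {b1.3, b2.2} {b2.1} {b3.3}
They disagree, so not equal.


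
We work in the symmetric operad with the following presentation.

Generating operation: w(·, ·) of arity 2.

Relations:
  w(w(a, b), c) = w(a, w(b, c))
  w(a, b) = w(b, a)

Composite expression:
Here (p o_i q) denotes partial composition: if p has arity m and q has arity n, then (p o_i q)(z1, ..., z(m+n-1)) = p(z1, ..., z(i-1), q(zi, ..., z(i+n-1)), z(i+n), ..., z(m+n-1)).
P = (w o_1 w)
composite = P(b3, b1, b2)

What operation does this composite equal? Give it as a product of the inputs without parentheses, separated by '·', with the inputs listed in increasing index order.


b1 · b2 · b3

Reordering under w is free, so list the b-inputs canonically.
w(b3, b1) spells out as b3 · b1
w(w(b3, b1), b2) spells out as b3 · b1 · b2
putting the inputs in ascending order: b1 · b2 · b3
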